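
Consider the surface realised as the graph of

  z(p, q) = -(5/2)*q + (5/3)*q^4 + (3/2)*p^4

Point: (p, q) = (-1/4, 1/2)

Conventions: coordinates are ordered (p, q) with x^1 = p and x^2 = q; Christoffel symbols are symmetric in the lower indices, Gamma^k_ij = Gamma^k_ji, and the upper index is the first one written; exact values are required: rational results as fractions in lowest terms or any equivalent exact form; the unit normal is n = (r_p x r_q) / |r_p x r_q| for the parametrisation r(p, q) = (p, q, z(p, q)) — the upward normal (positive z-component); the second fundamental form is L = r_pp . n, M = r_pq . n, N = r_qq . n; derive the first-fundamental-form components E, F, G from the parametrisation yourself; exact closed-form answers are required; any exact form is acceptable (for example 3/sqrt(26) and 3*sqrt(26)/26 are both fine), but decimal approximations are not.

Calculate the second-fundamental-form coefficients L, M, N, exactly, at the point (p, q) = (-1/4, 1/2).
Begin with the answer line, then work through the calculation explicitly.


Answer: L = 108*sqrt(34897)/34897, M = 0, N = 480*sqrt(34897)/34897

z_p = -3/32, z_q = -5/3, z_pp = 9/8, z_pq = 0, z_qq = 5
E = 1033/1024, F = 5/32, G = 34/9; answer radicand W^2 = 34897/9216
unnormalised second-form numerators: l = 9/8, m = 0, n = 5; L = l/sqrt(34897/9216), and similarly M = m/sqrt(W^2), N = n/sqrt(W^2)


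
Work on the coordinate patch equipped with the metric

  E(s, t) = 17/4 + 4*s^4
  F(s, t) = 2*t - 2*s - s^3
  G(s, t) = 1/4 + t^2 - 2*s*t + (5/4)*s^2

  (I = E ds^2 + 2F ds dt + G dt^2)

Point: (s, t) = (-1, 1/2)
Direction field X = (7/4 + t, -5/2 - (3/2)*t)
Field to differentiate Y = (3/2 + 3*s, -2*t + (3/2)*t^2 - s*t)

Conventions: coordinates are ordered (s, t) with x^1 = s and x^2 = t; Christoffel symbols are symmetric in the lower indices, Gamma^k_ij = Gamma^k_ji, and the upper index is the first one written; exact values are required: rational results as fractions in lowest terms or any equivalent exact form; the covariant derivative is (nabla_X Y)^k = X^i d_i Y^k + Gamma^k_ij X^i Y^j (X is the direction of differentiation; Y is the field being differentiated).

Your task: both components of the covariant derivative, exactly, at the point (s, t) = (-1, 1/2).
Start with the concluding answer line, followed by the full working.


Answer: (nabla_X Y)^s = 43929/3424, (nabla_X Y)^t = -27935/3424

E = 33/4, F = 4, G = 11/4 at the point
E_s = -16, E_t = 0, F_s = -5, F_t = 2, G_s = -7/2, G_t = 3
EG - F^2 = 107/16;  g^inv = (16/107) * [[11/4, -4], [-4, 33/4]]
first-kind symbols [ij,l] = (1/2)(d_i g_jl + d_j g_il - d_l g_ij): [ss,s] = E_s/2 = -8, [ss,t] = F_s - E_t/2 = -5, [st,s] = E_t/2 = 0, [st,t] = G_s/2 = -7/4, [tt,s] = F_t - G_s/2 = 15/4, [tt,t] = G_t/2 = 3/2
Gamma^s_ij = (G*[ij,s] - F*[ij,t])/(EG - F^2), Gamma^t_ij = (E*[ij,t] - F*[ij,s])/(EG - F^2)
Gamma_sss = -32/107, Gamma_sst = 112/107, Gamma_stt = 69/107, Gamma_tss = -148/107, Gamma_tst = -231/107, Gamma_ttt = -42/107
X = (9/4, -13/4), Y = (-3/2, -1/8) at the point


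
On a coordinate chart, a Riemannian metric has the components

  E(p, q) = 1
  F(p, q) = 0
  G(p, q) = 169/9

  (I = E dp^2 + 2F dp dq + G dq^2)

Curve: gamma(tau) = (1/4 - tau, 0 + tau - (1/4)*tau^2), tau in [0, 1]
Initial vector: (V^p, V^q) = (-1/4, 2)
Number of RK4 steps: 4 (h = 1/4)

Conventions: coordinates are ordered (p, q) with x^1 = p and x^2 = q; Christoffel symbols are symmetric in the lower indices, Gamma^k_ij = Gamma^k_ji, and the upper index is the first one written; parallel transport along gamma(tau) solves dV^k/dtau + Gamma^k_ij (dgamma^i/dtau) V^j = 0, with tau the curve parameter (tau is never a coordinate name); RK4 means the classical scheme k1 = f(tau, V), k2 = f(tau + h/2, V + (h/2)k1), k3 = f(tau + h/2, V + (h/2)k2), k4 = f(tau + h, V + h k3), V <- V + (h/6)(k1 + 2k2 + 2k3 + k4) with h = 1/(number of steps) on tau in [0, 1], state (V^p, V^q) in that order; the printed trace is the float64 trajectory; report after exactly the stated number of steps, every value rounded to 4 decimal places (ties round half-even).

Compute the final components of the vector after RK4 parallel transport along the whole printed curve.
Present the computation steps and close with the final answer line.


gamma'(tau) = (-1, 1 - (1/2)*tau); f(tau, V)^k = -Gamma^k_ij(gamma(tau)) gamma'^i(tau) V^j; h = 1/4; intermediate values shown to 6 dp
curve data and Christoffel symbols at the stage parameters:
  tau = 0.000000: gamma = (0.250000, 0.000000), gamma' = (-1.000000, 1.000000); Gamma_ppp = 0.000000, Gamma_ppq = 0.000000, Gamma_pqq = 0.000000, Gamma_qpp = 0.000000, Gamma_qpq = 0.000000, Gamma_qqq = 0.000000
  tau = 0.125000: gamma = (0.125000, 0.121094), gamma' = (-1.000000, 0.937500); Gamma_ppp = 0.000000, Gamma_ppq = 0.000000, Gamma_pqq = 0.000000, Gamma_qpp = 0.000000, Gamma_qpq = 0.000000, Gamma_qqq = 0.000000
  tau = 0.250000: gamma = (0.000000, 0.234375), gamma' = (-1.000000, 0.875000); Gamma_ppp = 0.000000, Gamma_ppq = 0.000000, Gamma_pqq = 0.000000, Gamma_qpp = 0.000000, Gamma_qpq = 0.000000, Gamma_qqq = 0.000000
  tau = 0.375000: gamma = (-0.125000, 0.339844), gamma' = (-1.000000, 0.812500); Gamma_ppp = 0.000000, Gamma_ppq = 0.000000, Gamma_pqq = 0.000000, Gamma_qpp = 0.000000, Gamma_qpq = 0.000000, Gamma_qqq = 0.000000
  tau = 0.500000: gamma = (-0.250000, 0.437500), gamma' = (-1.000000, 0.750000); Gamma_ppp = 0.000000, Gamma_ppq = 0.000000, Gamma_pqq = 0.000000, Gamma_qpp = 0.000000, Gamma_qpq = 0.000000, Gamma_qqq = 0.000000
  tau = 0.625000: gamma = (-0.375000, 0.527344), gamma' = (-1.000000, 0.687500); Gamma_ppp = 0.000000, Gamma_ppq = 0.000000, Gamma_pqq = 0.000000, Gamma_qpp = 0.000000, Gamma_qpq = 0.000000, Gamma_qqq = 0.000000
  tau = 0.750000: gamma = (-0.500000, 0.609375), gamma' = (-1.000000, 0.625000); Gamma_ppp = 0.000000, Gamma_ppq = 0.000000, Gamma_pqq = 0.000000, Gamma_qpp = 0.000000, Gamma_qpq = 0.000000, Gamma_qqq = 0.000000
  tau = 0.875000: gamma = (-0.625000, 0.683594), gamma' = (-1.000000, 0.562500); Gamma_ppp = 0.000000, Gamma_ppq = 0.000000, Gamma_pqq = 0.000000, Gamma_qpp = 0.000000, Gamma_qpq = 0.000000, Gamma_qqq = 0.000000
  tau = 1.000000: gamma = (-0.750000, 0.750000), gamma' = (-1.000000, 0.500000); Gamma_ppp = 0.000000, Gamma_ppq = 0.000000, Gamma_pqq = 0.000000, Gamma_qpp = 0.000000, Gamma_qpq = 0.000000, Gamma_qqq = 0.000000
step 0: V^p = -0.2500, V^q = 2.0000
step 1: k1 = (0.000000, 0.000000), k2 = (0.000000, 0.000000), k3 = (0.000000, 0.000000), k4 = (0.000000, 0.000000); V <- V + (h/6)(k1 + 2k2 + 2k3 + k4): V^p = -0.2500, V^q = 2.0000
step 2: k1 = (0.000000, 0.000000), k2 = (0.000000, 0.000000), k3 = (0.000000, 0.000000), k4 = (0.000000, 0.000000); V <- V + (h/6)(k1 + 2k2 + 2k3 + k4): V^p = -0.2500, V^q = 2.0000
step 3: k1 = (0.000000, 0.000000), k2 = (0.000000, 0.000000), k3 = (0.000000, 0.000000), k4 = (0.000000, 0.000000); V <- V + (h/6)(k1 + 2k2 + 2k3 + k4): V^p = -0.2500, V^q = 2.0000
step 4: k1 = (0.000000, 0.000000), k2 = (0.000000, 0.000000), k3 = (0.000000, 0.000000), k4 = (0.000000, 0.000000); V <- V + (h/6)(k1 + 2k2 + 2k3 + k4): V^p = -0.2500, V^q = 2.0000

Answer: V^p = -0.2500, V^q = 2.0000


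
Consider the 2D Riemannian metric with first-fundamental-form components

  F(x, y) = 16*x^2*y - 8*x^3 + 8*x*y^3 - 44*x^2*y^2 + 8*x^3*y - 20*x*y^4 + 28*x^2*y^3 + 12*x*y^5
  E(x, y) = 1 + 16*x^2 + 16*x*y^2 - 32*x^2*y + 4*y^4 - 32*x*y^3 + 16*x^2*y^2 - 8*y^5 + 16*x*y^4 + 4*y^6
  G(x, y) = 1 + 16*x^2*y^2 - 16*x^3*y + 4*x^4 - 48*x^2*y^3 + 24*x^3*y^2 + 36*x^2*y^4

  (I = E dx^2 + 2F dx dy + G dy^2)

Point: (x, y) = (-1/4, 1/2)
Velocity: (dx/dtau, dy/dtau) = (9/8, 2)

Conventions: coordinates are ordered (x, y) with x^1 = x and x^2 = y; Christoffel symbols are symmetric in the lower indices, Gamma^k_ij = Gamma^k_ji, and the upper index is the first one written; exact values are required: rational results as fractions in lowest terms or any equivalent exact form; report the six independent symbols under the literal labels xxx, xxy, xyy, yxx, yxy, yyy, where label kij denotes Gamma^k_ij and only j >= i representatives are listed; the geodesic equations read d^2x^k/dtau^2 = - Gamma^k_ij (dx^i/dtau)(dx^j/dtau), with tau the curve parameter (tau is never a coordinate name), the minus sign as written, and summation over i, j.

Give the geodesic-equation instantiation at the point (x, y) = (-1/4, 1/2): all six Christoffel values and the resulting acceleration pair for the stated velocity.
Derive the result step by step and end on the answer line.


E = 17/16, F = 1/16, G = 17/16 at the point
E_x = -1, E_y = -3/4, F_x = -7/8, F_y = -1/2, G_x = -3/4, G_y = -1/4
EG - F^2 = 9/8;  g^inv = (8/9) * [[17/16, -1/16], [-1/16, 17/16]]
first-kind symbols [ij,l] = (1/2)(d_i g_jl + d_j g_il - d_l g_ij): [xx,x] = E_x/2 = -1/2, [xx,y] = F_x - E_y/2 = -1/2, [xy,x] = E_y/2 = -3/8, [xy,y] = G_x/2 = -3/8, [yy,x] = F_y - G_x/2 = -1/8, [yy,y] = G_y/2 = -1/8
Gamma^x_ij = (G*[ij,x] - F*[ij,y])/(EG - F^2), Gamma^y_ij = (E*[ij,y] - F*[ij,x])/(EG - F^2)
Gamma_xxx = -4/9, Gamma_xxy = -1/3, Gamma_xyy = -1/9, Gamma_yxx = -4/9, Gamma_yxy = -1/3, Gamma_yyy = -1/9
d^2x/dtau^2 = -(Gamma_xxx*(9/8)^2 + 2*Gamma_xxy*(9/8)*(2) + Gamma_xyy*(2)^2) = 361/144
d^2y/dtau^2 = -(Gamma_yxx*(9/8)^2 + 2*Gamma_yxy*(9/8)*(2) + Gamma_yyy*(2)^2) = 361/144

Answer: Gamma_xxx = -4/9, Gamma_xxy = -1/3, Gamma_xyy = -1/9, Gamma_yxx = -4/9, Gamma_yxy = -1/3, Gamma_yyy = -1/9; accelerations (d^2x/dtau^2, d^2y/dtau^2) = (361/144, 361/144)


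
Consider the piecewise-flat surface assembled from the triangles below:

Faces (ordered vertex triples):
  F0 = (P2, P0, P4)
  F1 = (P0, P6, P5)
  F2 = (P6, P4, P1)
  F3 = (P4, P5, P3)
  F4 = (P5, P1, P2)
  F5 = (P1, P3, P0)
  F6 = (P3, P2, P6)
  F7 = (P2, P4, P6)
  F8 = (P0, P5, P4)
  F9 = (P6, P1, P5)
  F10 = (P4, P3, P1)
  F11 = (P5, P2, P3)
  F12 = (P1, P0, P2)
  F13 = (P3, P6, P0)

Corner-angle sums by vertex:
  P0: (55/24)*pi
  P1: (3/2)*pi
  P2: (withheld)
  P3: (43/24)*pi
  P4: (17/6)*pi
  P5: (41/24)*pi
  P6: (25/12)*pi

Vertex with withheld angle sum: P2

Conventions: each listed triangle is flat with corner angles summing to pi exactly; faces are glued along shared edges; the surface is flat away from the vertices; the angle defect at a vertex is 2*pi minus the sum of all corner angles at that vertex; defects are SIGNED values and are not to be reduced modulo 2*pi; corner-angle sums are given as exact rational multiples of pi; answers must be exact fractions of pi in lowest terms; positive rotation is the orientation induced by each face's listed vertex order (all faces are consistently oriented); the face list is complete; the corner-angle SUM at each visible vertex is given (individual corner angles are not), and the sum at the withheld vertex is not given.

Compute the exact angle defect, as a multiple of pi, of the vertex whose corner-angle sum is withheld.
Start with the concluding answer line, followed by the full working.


Answer: defect(P2) = (5/24)*pi

V = 7, E = 21, F = 14; chi = V - E + F = 0
Gauss-Bonnet: total defect = 2*pi*chi = 0; visible defects sum to (-5/24)*pi


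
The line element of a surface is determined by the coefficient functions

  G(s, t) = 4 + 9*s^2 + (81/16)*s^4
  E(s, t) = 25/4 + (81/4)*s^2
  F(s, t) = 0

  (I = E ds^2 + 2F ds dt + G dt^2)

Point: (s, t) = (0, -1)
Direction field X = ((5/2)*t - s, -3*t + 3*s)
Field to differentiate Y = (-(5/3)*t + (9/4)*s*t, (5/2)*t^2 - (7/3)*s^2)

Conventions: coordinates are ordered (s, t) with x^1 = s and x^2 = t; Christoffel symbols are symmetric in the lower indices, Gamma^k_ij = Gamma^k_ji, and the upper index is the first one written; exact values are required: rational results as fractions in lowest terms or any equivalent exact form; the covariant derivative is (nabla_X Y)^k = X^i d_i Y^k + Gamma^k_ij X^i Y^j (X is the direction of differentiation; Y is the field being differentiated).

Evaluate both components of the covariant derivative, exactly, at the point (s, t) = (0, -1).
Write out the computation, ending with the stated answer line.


E = 25/4, F = 0, G = 4 at the point
E_s = 0, E_t = 0, F_s = 0, F_t = 0, G_s = 0, G_t = 0
EG - F^2 = 25;  g^inv = (1/25) * [[4, 0], [0, 25/4]]
first-kind symbols [ij,l] = (1/2)(d_i g_jl + d_j g_il - d_l g_ij): [ss,s] = E_s/2 = 0, [ss,t] = F_s - E_t/2 = 0, [st,s] = E_t/2 = 0, [st,t] = G_s/2 = 0, [tt,s] = F_t - G_s/2 = 0, [tt,t] = G_t/2 = 0
Gamma^s_ij = (G*[ij,s] - F*[ij,t])/(EG - F^2), Gamma^t_ij = (E*[ij,t] - F*[ij,s])/(EG - F^2)
Gamma_sss = 0, Gamma_sst = 0, Gamma_stt = 0, Gamma_tss = 0, Gamma_tst = 0, Gamma_ttt = 0
X = (-5/2, 3), Y = (5/3, 5/2) at the point

Answer: (nabla_X Y)^s = 5/8, (nabla_X Y)^t = -15


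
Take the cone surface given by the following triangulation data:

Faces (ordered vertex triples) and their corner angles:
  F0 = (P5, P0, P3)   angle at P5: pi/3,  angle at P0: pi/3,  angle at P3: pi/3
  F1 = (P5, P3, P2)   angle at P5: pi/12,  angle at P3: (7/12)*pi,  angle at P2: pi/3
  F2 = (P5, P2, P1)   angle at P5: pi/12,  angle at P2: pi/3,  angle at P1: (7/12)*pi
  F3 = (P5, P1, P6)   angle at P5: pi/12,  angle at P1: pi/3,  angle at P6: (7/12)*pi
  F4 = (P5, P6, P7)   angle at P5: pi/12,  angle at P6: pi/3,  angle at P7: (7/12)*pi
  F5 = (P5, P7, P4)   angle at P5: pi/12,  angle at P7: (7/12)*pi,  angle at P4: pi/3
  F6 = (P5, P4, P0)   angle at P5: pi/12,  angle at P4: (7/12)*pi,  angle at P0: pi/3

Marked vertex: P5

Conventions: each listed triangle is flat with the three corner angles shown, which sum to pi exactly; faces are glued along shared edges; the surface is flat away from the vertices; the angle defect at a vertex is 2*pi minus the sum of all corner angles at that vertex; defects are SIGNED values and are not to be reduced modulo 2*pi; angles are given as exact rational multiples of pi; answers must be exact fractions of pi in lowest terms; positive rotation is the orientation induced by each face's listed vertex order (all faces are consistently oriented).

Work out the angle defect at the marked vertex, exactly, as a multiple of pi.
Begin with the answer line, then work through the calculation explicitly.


Answer: defect(P5) = (7/6)*pi

Sum of corner angles at P5: (5/6)*pi
defect = 2*pi - (5/6)*pi


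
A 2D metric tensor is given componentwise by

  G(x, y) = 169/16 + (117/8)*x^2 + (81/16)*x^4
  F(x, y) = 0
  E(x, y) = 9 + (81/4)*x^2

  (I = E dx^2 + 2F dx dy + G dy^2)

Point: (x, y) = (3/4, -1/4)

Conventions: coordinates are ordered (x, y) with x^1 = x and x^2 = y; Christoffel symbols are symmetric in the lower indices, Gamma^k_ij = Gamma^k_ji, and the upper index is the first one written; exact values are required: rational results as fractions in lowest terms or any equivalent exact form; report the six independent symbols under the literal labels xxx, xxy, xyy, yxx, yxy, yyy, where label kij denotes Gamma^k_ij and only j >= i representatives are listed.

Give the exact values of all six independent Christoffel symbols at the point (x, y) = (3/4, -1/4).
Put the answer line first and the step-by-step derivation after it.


Answer: Gamma_xxx = 108/145, Gamma_xxy = 0, Gamma_xyy = -867/1160, Gamma_yxx = 0, Gamma_yxy = 216/289, Gamma_yyy = 0

E = 1305/64, F = 0, G = 83521/4096 at the point
E_x = 243/8, E_y = 0, F_x = 0, F_y = 0, G_x = 7803/256, G_y = 0
EG - F^2 = 108994905/262144;  g^inv = (262144/108994905) * [[83521/4096, 0], [0, 1305/64]]
first-kind symbols [ij,l] = (1/2)(d_i g_jl + d_j g_il - d_l g_ij): [xx,x] = E_x/2 = 243/16, [xx,y] = F_x - E_y/2 = 0, [xy,x] = E_y/2 = 0, [xy,y] = G_x/2 = 7803/512, [yy,x] = F_y - G_x/2 = -7803/512, [yy,y] = G_y/2 = 0
Gamma^x_ij = (G*[ij,x] - F*[ij,y])/(EG - F^2), Gamma^y_ij = (E*[ij,y] - F*[ij,x])/(EG - F^2)


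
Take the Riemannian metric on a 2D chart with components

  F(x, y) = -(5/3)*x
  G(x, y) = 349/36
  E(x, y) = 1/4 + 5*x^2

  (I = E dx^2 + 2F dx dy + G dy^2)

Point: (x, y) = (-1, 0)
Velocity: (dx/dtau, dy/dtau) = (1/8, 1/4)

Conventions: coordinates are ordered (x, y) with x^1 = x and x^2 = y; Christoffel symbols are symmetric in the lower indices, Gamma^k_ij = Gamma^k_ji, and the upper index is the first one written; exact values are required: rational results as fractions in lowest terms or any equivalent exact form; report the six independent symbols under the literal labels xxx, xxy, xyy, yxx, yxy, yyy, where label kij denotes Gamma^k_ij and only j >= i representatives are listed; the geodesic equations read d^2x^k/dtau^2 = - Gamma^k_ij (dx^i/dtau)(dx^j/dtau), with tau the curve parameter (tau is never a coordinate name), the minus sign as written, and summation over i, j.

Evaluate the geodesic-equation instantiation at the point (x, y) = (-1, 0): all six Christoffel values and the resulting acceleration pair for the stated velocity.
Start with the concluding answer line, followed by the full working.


Answer: Gamma_xxx = -6580/6929, Gamma_xxy = 0, Gamma_xyy = 0, Gamma_yxx = -60/6929, Gamma_yxy = 0, Gamma_yyy = 0; accelerations (d^2x/dtau^2, d^2y/dtau^2) = (1645/110864, 15/110864)

E = 21/4, F = 5/3, G = 349/36 at the point
E_x = -10, E_y = 0, F_x = -5/3, F_y = 0, G_x = 0, G_y = 0
EG - F^2 = 6929/144;  g^inv = (144/6929) * [[349/36, -5/3], [-5/3, 21/4]]
first-kind symbols [ij,l] = (1/2)(d_i g_jl + d_j g_il - d_l g_ij): [xx,x] = E_x/2 = -5, [xx,y] = F_x - E_y/2 = -5/3, [xy,x] = E_y/2 = 0, [xy,y] = G_x/2 = 0, [yy,x] = F_y - G_x/2 = 0, [yy,y] = G_y/2 = 0
Gamma^x_ij = (G*[ij,x] - F*[ij,y])/(EG - F^2), Gamma^y_ij = (E*[ij,y] - F*[ij,x])/(EG - F^2)
Gamma_xxx = -6580/6929, Gamma_xxy = 0, Gamma_xyy = 0, Gamma_yxx = -60/6929, Gamma_yxy = 0, Gamma_yyy = 0
d^2x/dtau^2 = -(Gamma_xxx*(1/8)^2 + 2*Gamma_xxy*(1/8)*(1/4) + Gamma_xyy*(1/4)^2) = 1645/110864
d^2y/dtau^2 = -(Gamma_yxx*(1/8)^2 + 2*Gamma_yxy*(1/8)*(1/4) + Gamma_yyy*(1/4)^2) = 15/110864


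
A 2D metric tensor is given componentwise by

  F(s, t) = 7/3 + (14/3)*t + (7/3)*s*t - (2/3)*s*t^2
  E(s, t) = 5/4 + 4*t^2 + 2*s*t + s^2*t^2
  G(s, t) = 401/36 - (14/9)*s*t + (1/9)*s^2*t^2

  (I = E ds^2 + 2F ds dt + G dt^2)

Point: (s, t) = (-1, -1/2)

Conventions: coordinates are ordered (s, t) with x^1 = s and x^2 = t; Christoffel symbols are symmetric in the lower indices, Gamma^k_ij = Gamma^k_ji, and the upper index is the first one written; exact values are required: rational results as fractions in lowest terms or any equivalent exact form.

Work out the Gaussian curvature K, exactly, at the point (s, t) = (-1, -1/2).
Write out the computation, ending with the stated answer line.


E = 7/2, F = 4/3, G = 187/18, EG - F^2 = 415/12 at the point
E_s = -3/2, E_t = -7, F_s = -4/3, F_t = 5/3, G_s = 13/18, G_t = 13/9
E_tt = 10, F_st = 3, G_ss = 1/18
K follows from Brioschi's formula, (det M1 - det M2)/(EG - F^2)^2.
M1 = [[-E_tt/2 + F_st - G_ss/2, E_s/2, F_s - E_t/2], [F_t - G_s/2, E, F], [G_t/2, F, G]] = [[-73/36, -3/4, 13/6], [47/36, 7/2, 4/3], [13/18, 4/3, 187/18]]; det M1 = -161695/2592
M2 = [[0, E_t/2, G_s/2], [E_t/2, E, F], [G_s/2, F, G]] = [[0, -7/2, 13/36], [-7/2, 7/2, 4/3], [13/36, 4/3, 187/18]]; det M2 = -339787/2592
det M1 - det M2 = 1649/24; K = 1649/24 / (415/12)^2 = 9894/172225

Answer: K = 9894/172225


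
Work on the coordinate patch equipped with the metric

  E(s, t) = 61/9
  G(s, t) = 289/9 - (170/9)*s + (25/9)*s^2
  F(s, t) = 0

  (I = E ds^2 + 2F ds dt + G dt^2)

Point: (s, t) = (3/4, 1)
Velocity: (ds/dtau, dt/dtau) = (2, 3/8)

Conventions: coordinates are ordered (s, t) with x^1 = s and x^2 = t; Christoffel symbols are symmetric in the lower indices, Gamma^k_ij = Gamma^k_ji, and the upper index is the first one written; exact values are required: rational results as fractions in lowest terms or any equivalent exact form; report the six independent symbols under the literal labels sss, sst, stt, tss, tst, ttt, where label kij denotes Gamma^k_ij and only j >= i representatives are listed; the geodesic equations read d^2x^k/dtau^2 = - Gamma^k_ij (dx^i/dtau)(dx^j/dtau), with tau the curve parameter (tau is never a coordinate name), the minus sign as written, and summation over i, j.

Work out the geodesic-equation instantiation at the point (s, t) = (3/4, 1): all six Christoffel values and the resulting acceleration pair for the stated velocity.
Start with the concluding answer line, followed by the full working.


Answer: Gamma_sss = 0, Gamma_sst = 0, Gamma_stt = 265/244, Gamma_tss = 0, Gamma_tst = -20/53, Gamma_ttt = 0; accelerations (d^2s/dtau^2, d^2t/dtau^2) = (-2385/15616, 30/53)

E = 61/9, F = 0, G = 2809/144 at the point
E_s = 0, E_t = 0, F_s = 0, F_t = 0, G_s = -265/18, G_t = 0
EG - F^2 = 171349/1296;  g^inv = (1296/171349) * [[2809/144, 0], [0, 61/9]]
first-kind symbols [ij,l] = (1/2)(d_i g_jl + d_j g_il - d_l g_ij): [ss,s] = E_s/2 = 0, [ss,t] = F_s - E_t/2 = 0, [st,s] = E_t/2 = 0, [st,t] = G_s/2 = -265/36, [tt,s] = F_t - G_s/2 = 265/36, [tt,t] = G_t/2 = 0
Gamma^s_ij = (G*[ij,s] - F*[ij,t])/(EG - F^2), Gamma^t_ij = (E*[ij,t] - F*[ij,s])/(EG - F^2)
Gamma_sss = 0, Gamma_sst = 0, Gamma_stt = 265/244, Gamma_tss = 0, Gamma_tst = -20/53, Gamma_ttt = 0
d^2s/dtau^2 = -(Gamma_sss*(2)^2 + 2*Gamma_sst*(2)*(3/8) + Gamma_stt*(3/8)^2) = -2385/15616
d^2t/dtau^2 = -(Gamma_tss*(2)^2 + 2*Gamma_tst*(2)*(3/8) + Gamma_ttt*(3/8)^2) = 30/53


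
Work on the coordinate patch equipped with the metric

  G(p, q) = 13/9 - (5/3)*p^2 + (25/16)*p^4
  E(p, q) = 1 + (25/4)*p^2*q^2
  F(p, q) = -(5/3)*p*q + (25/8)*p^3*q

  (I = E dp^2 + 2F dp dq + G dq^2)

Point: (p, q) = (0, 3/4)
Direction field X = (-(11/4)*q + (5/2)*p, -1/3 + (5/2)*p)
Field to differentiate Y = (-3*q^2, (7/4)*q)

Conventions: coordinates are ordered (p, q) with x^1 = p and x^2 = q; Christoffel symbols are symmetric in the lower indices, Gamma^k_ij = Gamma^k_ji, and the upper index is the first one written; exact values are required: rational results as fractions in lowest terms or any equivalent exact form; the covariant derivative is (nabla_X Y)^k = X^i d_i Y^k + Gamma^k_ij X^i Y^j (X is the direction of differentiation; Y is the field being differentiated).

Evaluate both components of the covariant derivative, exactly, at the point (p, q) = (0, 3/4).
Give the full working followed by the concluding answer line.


E = 1, F = 0, G = 13/9 at the point
E_p = 0, E_q = 0, F_p = -5/4, F_q = 0, G_p = 0, G_q = 0
EG - F^2 = 13/9;  g^inv = (9/13) * [[13/9, 0], [0, 1]]
first-kind symbols [ij,l] = (1/2)(d_i g_jl + d_j g_il - d_l g_ij): [pp,p] = E_p/2 = 0, [pp,q] = F_p - E_q/2 = -5/4, [pq,p] = E_q/2 = 0, [pq,q] = G_p/2 = 0, [qq,p] = F_q - G_p/2 = 0, [qq,q] = G_q/2 = 0
Gamma^p_ij = (G*[ij,p] - F*[ij,q])/(EG - F^2), Gamma^q_ij = (E*[ij,q] - F*[ij,p])/(EG - F^2)
Gamma_ppp = 0, Gamma_ppq = 0, Gamma_pqq = 0, Gamma_qpp = -45/52, Gamma_qpq = 0, Gamma_qqq = 0
X = (-33/16, -1/3), Y = (-27/16, 21/16) at the point

Answer: (nabla_X Y)^p = 3/2, (nabla_X Y)^q = -143581/39936


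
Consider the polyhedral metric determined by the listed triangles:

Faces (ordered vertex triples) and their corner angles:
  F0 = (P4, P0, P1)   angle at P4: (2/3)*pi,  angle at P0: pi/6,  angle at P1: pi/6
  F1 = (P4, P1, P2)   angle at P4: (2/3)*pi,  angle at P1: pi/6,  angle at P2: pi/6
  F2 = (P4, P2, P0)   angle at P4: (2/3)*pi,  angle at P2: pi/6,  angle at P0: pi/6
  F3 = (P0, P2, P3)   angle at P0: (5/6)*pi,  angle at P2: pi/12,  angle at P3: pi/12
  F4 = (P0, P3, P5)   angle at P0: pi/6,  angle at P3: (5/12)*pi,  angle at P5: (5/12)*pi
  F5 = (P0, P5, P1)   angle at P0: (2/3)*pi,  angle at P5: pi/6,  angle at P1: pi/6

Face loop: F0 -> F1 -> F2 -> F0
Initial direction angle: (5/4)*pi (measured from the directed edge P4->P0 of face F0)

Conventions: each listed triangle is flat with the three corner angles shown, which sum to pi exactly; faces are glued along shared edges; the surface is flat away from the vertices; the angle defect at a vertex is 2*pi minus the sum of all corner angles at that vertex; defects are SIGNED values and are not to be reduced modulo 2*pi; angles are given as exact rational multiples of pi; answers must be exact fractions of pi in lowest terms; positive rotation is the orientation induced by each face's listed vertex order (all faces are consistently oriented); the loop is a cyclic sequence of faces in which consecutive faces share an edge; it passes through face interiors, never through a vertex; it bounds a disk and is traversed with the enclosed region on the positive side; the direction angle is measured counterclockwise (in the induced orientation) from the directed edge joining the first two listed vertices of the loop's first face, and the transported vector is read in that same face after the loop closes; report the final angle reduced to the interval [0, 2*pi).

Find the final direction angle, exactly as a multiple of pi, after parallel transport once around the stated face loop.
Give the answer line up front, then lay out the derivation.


Answer: final direction angle = (5/4)*pi

enclosed vertex P4: corner angles sum to 2*pi, defect = 2*pi - 2*pi = 0
final direction = starting direction + enclosed defect total, reduced mod 2*pi (induced orientation)
final angle = (5/4)*pi + 0 = (5/4)*pi (mod 2*pi)


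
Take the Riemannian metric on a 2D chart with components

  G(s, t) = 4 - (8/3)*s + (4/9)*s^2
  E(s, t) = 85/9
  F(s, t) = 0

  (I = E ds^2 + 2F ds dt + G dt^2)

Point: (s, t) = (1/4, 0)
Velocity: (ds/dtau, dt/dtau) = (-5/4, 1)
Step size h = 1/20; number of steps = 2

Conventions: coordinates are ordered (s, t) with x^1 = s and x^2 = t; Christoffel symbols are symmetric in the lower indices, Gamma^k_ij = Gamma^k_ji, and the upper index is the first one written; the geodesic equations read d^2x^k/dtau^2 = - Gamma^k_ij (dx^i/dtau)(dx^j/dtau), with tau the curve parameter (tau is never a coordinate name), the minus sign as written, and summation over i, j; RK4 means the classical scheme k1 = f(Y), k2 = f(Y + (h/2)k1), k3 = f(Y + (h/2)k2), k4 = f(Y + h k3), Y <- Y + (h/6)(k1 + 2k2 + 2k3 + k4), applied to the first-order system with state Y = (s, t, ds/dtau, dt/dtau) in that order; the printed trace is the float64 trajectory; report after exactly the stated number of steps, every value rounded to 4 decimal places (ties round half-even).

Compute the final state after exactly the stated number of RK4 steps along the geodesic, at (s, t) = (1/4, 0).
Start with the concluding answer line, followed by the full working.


Answer: s = 0.1244, t = 0.0956, ds/dtau = -1.2621, dt/dtau = 0.9145

f(Y) = (ds/dtau, dt/dtau, -Gamma^s_ij Y'^i Y'^j, -Gamma^t_ij Y'^i Y'^j) with the Gammas evaluated at the stage position; h = 0.050000; intermediate values shown to 6 dp
step 0: s = 0.2500, t = 0.0000, ds/dtau = -1.2500, dt/dtau = 1.0000
step 1:
  k1: at (s, t) = (0.250000, 0.000000), (ds/dtau, dt/dtau) = (-1.250000, 1.000000); Gamma_sss = 0.000000, Gamma_sst = 0.000000, Gamma_stt = 0.129412, Gamma_tss = 0.000000, Gamma_tst = -0.363636, Gamma_ttt = 0.000000; k1 = (-1.250000, 1.000000, -0.129412, -0.909091)
  k2: at (s, t) = (0.218750, 0.025000), (ds/dtau, dt/dtau) = (-1.253235, 0.977273); Gamma_sss = 0.000000, Gamma_sst = 0.000000, Gamma_stt = 0.130882, Gamma_tss = 0.000000, Gamma_tst = -0.359551, Gamma_ttt = 0.000000; k2 = (-1.253235, 0.977273, -0.125001, -0.880721)
  k3: at (s, t) = (0.218669, 0.024432), (ds/dtau, dt/dtau) = (-1.253125, 0.977982); Gamma_sss = 0.000000, Gamma_sst = 0.000000, Gamma_stt = 0.130886, Gamma_tss = 0.000000, Gamma_tst = -0.359540, Gamma_ttt = 0.000000; k3 = (-1.253125, 0.977982, -0.125186, -0.881257)
  k4: at (s, t) = (0.187344, 0.048899), (ds/dtau, dt/dtau) = (-1.256259, 0.955937); Gamma_sss = 0.000000, Gamma_sst = 0.000000, Gamma_stt = 0.132360, Gamma_tss = 0.000000, Gamma_tst = -0.355536, Gamma_ttt = 0.000000; k4 = (-1.256259, 0.955937, -0.120953, -0.853929)
  Y <- Y + (h/6)(k1 + 2k2 + 2k3 + k4): s = 0.1873, t = 0.0489, ds/dtau = -1.2563, dt/dtau = 0.9559
step 2:
  k1: at (s, t) = (0.187342, 0.048887), (ds/dtau, dt/dtau) = (-1.256256, 0.955942); Gamma_sss = 0.000000, Gamma_sst = 0.000000, Gamma_stt = 0.132360, Gamma_tss = 0.000000, Gamma_tst = -0.355536, Gamma_ttt = 0.000000; k1 = (-1.256256, 0.955942, -0.120954, -0.853931)
  k2: at (s, t) = (0.155935, 0.072786), (ds/dtau, dt/dtau) = (-1.259280, 0.934594); Gamma_sss = 0.000000, Gamma_sst = 0.000000, Gamma_stt = 0.133838, Gamma_tss = 0.000000, Gamma_tst = -0.351609, Gamma_ttt = 0.000000; k2 = (-1.259280, 0.934594, -0.116903, -0.827629)
  k3: at (s, t) = (0.155860, 0.072252), (ds/dtau, dt/dtau) = (-1.259179, 0.935251); Gamma_sss = 0.000000, Gamma_sst = 0.000000, Gamma_stt = 0.133842, Gamma_tss = 0.000000, Gamma_tst = -0.351600, Gamma_ttt = 0.000000; k3 = (-1.259179, 0.935251, -0.117071, -0.828123)
  k4: at (s, t) = (0.124383, 0.095650), (ds/dtau, dt/dtau) = (-1.262110, 0.914536); Gamma_sss = 0.000000, Gamma_sst = 0.000000, Gamma_stt = 0.135323, Gamma_tss = 0.000000, Gamma_tst = -0.347751, Gamma_ttt = 0.000000; k4 = (-1.262110, 0.914536, -0.113181, -0.802780)
  Y <- Y + (h/6)(k1 + 2k2 + 2k3 + k4): s = 0.1244, t = 0.0956, ds/dtau = -1.2621, dt/dtau = 0.9145


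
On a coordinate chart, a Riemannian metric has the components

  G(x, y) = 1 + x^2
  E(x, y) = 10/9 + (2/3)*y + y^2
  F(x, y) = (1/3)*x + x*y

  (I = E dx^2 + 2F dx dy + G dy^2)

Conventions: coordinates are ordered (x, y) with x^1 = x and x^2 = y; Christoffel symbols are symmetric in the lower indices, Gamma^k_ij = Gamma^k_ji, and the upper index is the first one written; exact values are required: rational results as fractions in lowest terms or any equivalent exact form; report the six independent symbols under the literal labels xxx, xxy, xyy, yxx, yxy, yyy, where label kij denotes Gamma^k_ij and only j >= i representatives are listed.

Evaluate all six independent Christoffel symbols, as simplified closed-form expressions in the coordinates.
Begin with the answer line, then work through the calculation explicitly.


Answer: Gamma_xxx = 0, Gamma_xxy = (9*y + 3)/(9*x^2 + 9*y^2 + 6*y + 10), Gamma_xyy = 0, Gamma_yxx = 0, Gamma_yxy = 9*x/(9*x^2 + 9*y^2 + 6*y + 10), Gamma_yyy = 0

E = 10/9 + (2/3)*y + y^2; F = (1/3)*x + x*y; G = 1 + x^2
Gamma^k_ij = (1/2) g^{kl} (d_i g_jl + d_j g_il - d_l g_ij), with g^inv = (1/(EG-F^2)) [[G, -F], [-F, E]]
first partials: E_x = 0, E_y = 2/3 + 2*y, F_x = 1/3 + y, F_y = x, G_x = 2*x, G_y = 0
D = EG - F^2 = 10/9 + (2/3)*y + y^2 + x^2
expanded: Gamma^x_xx = (G E_x - 2F F_x + F E_y)/(2D), Gamma^x_xy = (G E_y - F G_x)/(2D), Gamma^x_yy = (2G F_y - G G_x - F G_y)/(2D), Gamma^y_xx = (2E F_x - E E_y - F E_x)/(2D), Gamma^y_xy = (E G_x - F E_y)/(2D), Gamma^y_yy = (E G_y - 2F F_y + F G_x)/(2D); substitute and cancel common factors


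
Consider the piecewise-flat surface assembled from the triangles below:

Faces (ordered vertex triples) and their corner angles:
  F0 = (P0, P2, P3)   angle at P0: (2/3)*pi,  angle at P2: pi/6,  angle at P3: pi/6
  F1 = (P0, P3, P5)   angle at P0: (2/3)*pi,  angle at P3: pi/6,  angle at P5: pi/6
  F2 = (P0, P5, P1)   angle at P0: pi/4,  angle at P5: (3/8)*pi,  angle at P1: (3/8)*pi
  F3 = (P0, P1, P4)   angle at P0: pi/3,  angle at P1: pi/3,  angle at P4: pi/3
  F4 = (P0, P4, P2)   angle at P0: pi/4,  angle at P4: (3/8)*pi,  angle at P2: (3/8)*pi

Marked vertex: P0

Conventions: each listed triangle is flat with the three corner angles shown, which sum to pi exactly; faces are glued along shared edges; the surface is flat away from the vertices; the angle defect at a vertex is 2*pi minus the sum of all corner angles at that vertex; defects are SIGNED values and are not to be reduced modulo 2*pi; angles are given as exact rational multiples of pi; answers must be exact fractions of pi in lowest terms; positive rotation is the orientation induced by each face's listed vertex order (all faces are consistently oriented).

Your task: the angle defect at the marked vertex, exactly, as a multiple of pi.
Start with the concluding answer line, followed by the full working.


Answer: defect(P0) = -pi/6

Sum of corner angles at P0: (13/6)*pi
defect = 2*pi - (13/6)*pi


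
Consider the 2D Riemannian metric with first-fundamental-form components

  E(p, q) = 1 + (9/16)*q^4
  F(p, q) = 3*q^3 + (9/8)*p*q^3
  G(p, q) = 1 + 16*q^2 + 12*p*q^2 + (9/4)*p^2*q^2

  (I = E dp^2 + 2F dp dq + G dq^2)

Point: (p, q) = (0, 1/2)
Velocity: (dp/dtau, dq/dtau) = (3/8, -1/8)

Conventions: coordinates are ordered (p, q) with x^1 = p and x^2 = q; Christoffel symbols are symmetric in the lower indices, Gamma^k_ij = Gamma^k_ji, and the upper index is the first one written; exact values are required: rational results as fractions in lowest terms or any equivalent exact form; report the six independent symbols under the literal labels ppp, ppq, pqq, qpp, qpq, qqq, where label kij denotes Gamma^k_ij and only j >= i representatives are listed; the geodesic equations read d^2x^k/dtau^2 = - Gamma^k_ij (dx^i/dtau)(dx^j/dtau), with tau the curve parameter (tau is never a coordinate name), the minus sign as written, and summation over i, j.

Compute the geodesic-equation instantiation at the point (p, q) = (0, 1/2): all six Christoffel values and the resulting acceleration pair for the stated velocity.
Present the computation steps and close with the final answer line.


E = 265/256, F = 3/8, G = 5 at the point
E_p = 0, E_q = 9/32, F_p = 9/64, F_q = 9/4, G_p = 3, G_q = 16
EG - F^2 = 1289/256;  g^inv = (256/1289) * [[5, -3/8], [-3/8, 265/256]]
first-kind symbols [ij,l] = (1/2)(d_i g_jl + d_j g_il - d_l g_ij): [pp,p] = E_p/2 = 0, [pp,q] = F_p - E_q/2 = 0, [pq,p] = E_q/2 = 9/64, [pq,q] = G_p/2 = 3/2, [qq,p] = F_q - G_p/2 = 3/4, [qq,q] = G_q/2 = 8
Gamma^p_ij = (G*[ij,p] - F*[ij,q])/(EG - F^2), Gamma^q_ij = (E*[ij,q] - F*[ij,p])/(EG - F^2)
Gamma_ppp = 0, Gamma_ppq = 36/1289, Gamma_pqq = 192/1289, Gamma_qpp = 0, Gamma_qpq = 384/1289, Gamma_qqq = 2048/1289
d^2p/dtau^2 = -(Gamma_ppp*(3/8)^2 + 2*Gamma_ppq*(3/8)*(-1/8) + Gamma_pqq*(-1/8)^2) = 3/10312
d^2q/dtau^2 = -(Gamma_qpp*(3/8)^2 + 2*Gamma_qpq*(3/8)*(-1/8) + Gamma_qqq*(-1/8)^2) = 4/1289

Answer: Gamma_ppp = 0, Gamma_ppq = 36/1289, Gamma_pqq = 192/1289, Gamma_qpp = 0, Gamma_qpq = 384/1289, Gamma_qqq = 2048/1289; accelerations (d^2p/dtau^2, d^2q/dtau^2) = (3/10312, 4/1289)


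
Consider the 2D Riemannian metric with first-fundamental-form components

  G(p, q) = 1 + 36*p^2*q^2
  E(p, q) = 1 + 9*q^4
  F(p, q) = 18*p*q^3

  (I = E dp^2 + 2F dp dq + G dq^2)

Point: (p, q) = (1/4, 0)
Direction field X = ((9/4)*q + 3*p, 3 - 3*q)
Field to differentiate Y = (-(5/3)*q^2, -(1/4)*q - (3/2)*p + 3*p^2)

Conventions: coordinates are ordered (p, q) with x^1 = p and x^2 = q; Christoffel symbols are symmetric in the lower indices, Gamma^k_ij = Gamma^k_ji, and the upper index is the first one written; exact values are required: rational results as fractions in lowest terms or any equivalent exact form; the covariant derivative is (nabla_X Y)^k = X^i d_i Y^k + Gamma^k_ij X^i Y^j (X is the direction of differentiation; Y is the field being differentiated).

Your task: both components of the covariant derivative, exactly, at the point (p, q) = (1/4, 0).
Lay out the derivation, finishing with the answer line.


E = 1, F = 0, G = 1 at the point
E_p = 0, E_q = 0, F_p = 0, F_q = 0, G_p = 0, G_q = 0
EG - F^2 = 1;  g^inv = (1) * [[1, 0], [0, 1]]
first-kind symbols [ij,l] = (1/2)(d_i g_jl + d_j g_il - d_l g_ij): [pp,p] = E_p/2 = 0, [pp,q] = F_p - E_q/2 = 0, [pq,p] = E_q/2 = 0, [pq,q] = G_p/2 = 0, [qq,p] = F_q - G_p/2 = 0, [qq,q] = G_q/2 = 0
Gamma^p_ij = (G*[ij,p] - F*[ij,q])/(EG - F^2), Gamma^q_ij = (E*[ij,q] - F*[ij,p])/(EG - F^2)
Gamma_ppp = 0, Gamma_ppq = 0, Gamma_pqq = 0, Gamma_qpp = 0, Gamma_qpq = 0, Gamma_qqq = 0
X = (3/4, 3), Y = (0, -3/16) at the point

Answer: (nabla_X Y)^p = 0, (nabla_X Y)^q = -3/4


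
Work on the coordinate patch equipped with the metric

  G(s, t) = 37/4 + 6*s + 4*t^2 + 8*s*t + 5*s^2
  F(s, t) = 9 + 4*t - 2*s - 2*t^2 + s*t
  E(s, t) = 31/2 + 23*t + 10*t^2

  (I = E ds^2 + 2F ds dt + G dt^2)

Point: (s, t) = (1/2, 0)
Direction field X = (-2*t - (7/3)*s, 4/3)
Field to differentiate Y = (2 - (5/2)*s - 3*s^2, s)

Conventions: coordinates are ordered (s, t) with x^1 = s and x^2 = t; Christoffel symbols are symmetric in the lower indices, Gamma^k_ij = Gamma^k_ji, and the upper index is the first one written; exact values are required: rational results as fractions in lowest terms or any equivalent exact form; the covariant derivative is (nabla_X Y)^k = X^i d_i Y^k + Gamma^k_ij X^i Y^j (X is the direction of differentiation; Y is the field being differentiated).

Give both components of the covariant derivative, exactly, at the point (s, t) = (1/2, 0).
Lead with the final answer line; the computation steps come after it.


Answer: (nabla_X Y)^s = 20339/3486, (nabla_X Y)^t = -6697/6972

E = 31/2, F = 8, G = 27/2 at the point
E_s = 0, E_t = 23, F_s = -2, F_t = 9/2, G_s = 11, G_t = 4
EG - F^2 = 581/4;  g^inv = (4/581) * [[27/2, -8], [-8, 31/2]]
first-kind symbols [ij,l] = (1/2)(d_i g_jl + d_j g_il - d_l g_ij): [ss,s] = E_s/2 = 0, [ss,t] = F_s - E_t/2 = -27/2, [st,s] = E_t/2 = 23/2, [st,t] = G_s/2 = 11/2, [tt,s] = F_t - G_s/2 = -1, [tt,t] = G_t/2 = 2
Gamma^s_ij = (G*[ij,s] - F*[ij,t])/(EG - F^2), Gamma^t_ij = (E*[ij,t] - F*[ij,s])/(EG - F^2)
Gamma_sss = 432/581, Gamma_sst = 445/581, Gamma_stt = -118/581, Gamma_tss = -837/581, Gamma_tst = -27/581, Gamma_ttt = 156/581
X = (-7/6, 4/3), Y = (0, 1/2) at the point


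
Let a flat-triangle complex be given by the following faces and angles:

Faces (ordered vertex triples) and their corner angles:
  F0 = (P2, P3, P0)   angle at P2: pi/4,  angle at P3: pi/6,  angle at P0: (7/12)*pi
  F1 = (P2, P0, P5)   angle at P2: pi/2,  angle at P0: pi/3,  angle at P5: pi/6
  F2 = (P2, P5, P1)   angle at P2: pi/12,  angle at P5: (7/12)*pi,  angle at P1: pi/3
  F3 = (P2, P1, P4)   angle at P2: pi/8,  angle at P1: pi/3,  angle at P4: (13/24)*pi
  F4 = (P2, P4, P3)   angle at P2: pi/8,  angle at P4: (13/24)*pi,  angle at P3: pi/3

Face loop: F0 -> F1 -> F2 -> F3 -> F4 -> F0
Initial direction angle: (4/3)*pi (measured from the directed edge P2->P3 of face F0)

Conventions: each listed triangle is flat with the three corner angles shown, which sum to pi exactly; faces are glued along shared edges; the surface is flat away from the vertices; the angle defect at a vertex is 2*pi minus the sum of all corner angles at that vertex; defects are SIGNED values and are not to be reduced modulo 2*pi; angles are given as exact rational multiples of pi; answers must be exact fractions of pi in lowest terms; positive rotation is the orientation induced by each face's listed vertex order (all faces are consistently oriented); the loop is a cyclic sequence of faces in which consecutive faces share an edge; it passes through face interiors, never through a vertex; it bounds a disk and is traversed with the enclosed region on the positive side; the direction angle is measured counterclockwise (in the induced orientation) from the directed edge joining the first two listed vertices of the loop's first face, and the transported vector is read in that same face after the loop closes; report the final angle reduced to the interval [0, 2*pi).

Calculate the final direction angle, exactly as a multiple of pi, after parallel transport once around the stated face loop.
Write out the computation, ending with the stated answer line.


enclosed vertex P2: corner angles sum to (13/12)*pi, defect = 2*pi - (13/12)*pi = (11/12)*pi
the final direction is the initial angle plus the enclosed defects, taken mod 2*pi in the induced orientation
final angle = (4/3)*pi + (11/12)*pi = pi/4 (mod 2*pi)

Answer: final direction angle = pi/4


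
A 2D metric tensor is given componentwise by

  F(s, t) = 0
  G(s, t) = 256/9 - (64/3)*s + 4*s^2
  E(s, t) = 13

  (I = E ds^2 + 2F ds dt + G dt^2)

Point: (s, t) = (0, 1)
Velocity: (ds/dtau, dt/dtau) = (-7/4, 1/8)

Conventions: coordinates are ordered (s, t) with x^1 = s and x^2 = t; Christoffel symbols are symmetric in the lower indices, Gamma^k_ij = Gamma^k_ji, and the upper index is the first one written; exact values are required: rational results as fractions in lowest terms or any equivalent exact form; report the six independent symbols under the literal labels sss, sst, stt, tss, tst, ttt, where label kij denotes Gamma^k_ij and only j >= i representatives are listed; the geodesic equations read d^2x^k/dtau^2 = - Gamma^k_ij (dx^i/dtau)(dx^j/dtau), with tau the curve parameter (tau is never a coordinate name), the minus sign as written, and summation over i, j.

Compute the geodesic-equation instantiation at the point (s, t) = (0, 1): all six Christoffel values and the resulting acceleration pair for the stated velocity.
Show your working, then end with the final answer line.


E = 13, F = 0, G = 256/9 at the point
E_s = 0, E_t = 0, F_s = 0, F_t = 0, G_s = -64/3, G_t = 0
EG - F^2 = 3328/9;  g^inv = (9/3328) * [[256/9, 0], [0, 13]]
first-kind symbols [ij,l] = (1/2)(d_i g_jl + d_j g_il - d_l g_ij): [ss,s] = E_s/2 = 0, [ss,t] = F_s - E_t/2 = 0, [st,s] = E_t/2 = 0, [st,t] = G_s/2 = -32/3, [tt,s] = F_t - G_s/2 = 32/3, [tt,t] = G_t/2 = 0
Gamma^s_ij = (G*[ij,s] - F*[ij,t])/(EG - F^2), Gamma^t_ij = (E*[ij,t] - F*[ij,s])/(EG - F^2)
Gamma_sss = 0, Gamma_sst = 0, Gamma_stt = 32/39, Gamma_tss = 0, Gamma_tst = -3/8, Gamma_ttt = 0
d^2s/dtau^2 = -(Gamma_sss*(-7/4)^2 + 2*Gamma_sst*(-7/4)*(1/8) + Gamma_stt*(1/8)^2) = -1/78
d^2t/dtau^2 = -(Gamma_tss*(-7/4)^2 + 2*Gamma_tst*(-7/4)*(1/8) + Gamma_ttt*(1/8)^2) = -21/128

Answer: Gamma_sss = 0, Gamma_sst = 0, Gamma_stt = 32/39, Gamma_tss = 0, Gamma_tst = -3/8, Gamma_ttt = 0; accelerations (d^2s/dtau^2, d^2t/dtau^2) = (-1/78, -21/128)
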